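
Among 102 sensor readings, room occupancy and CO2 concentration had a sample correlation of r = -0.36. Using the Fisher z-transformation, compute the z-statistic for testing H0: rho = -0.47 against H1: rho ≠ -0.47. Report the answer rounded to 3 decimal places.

Fisher z: atanh(-0.36) = -0.376886, atanh(-0.47) = -0.510070
z = (z_r − z_0)·√(n−3) = (-0.376886 − (-0.510070))·√99 = 0.133184 · 9.949874 = 1.325

1.325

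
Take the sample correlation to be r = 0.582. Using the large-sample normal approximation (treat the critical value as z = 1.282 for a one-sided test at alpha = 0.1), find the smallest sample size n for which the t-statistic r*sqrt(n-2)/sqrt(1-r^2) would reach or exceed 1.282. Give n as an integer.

Need r·√(n−2)/√(1−r²) ≥ 1.282
√(n−2) ≥ 1.282·√(1−0.338724) / 0.582 = 1.282·0.813189 / 0.582 = 1.7913
n−2 ≥ 3.2088  ⇒  n ≥ 5.2088
Smallest integer n = 6

6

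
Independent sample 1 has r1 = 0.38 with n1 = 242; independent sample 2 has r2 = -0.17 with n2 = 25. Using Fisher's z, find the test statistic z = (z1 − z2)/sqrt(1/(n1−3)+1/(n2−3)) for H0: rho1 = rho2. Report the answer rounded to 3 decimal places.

Fisher z-transforms: z1 = atanh(0.38) = 0.400060, z2 = atanh(-0.17) = -0.171667; difference d = 0.571727
Var(d) = 1/239 + 1/22 = 0.0041841 + 0.0454545 = 0.0496386
z = d/√Var(d) = 0.571727 / √0.0496386 = 0.571727 / 0.222797 = 2.566

2.566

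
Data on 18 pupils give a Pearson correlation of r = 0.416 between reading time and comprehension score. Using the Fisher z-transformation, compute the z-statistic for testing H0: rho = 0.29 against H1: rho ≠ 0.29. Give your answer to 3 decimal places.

Fisher z: atanh(0.416) = 0.442845, atanh(0.29) = 0.298566
z = (z_r − z_0)·√(n−3) = (0.442845 − 0.298566)·√15 = 0.144279 · 3.872983 = 0.559

0.559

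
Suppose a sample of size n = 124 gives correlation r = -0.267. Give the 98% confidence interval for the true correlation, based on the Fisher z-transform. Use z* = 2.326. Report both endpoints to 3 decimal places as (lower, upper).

z_r = atanh(-0.267) = -0.273631;  SE = 1/√(n−3) = 1/√121 = 0.090909
z-limits: -0.273631 ± 2.326·0.090909 = -0.273631 ± 0.211454 = [-0.485085, -0.062177]
ρ-limits: (tanh -0.485085, tanh -0.062177) = (-0.450, -0.062)

(-0.450, -0.062)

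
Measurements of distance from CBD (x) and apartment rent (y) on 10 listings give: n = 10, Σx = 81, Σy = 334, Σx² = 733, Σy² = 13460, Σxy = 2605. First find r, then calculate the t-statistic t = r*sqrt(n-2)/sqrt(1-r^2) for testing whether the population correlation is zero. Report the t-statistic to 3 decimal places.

-0.695

Numerator: nΣxy − (Σx)(Σy) = 10·2605 − (81)(334) = -1004
Denominator: √[(nΣx²−(Σx)²)(nΣy²−(Σy)²)]
  nΣx²−(Σx)² = 10·733 − 6561 = 769;  nΣy²−(Σy)² = 10·13460 − 111556 = 23044
  √(769·23044) = √17720836 = 4209.6123
r = -1004 / 4209.6123 = -0.2385
t = r·√(n−2)/√(1−r²) = -0.2385·√8 / √(1−0.056882) = -0.674580 / 0.971143 = -0.695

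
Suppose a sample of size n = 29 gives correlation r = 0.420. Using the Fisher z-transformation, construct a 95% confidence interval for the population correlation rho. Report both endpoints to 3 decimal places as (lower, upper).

Fisher z: z_r = atanh(r) = ½·ln((1+0.420)/(1−0.420)) = 0.447692
SE(z) = 1/√(n−3) = 1/√26 = 0.196116
95% ⇒ z* = 1.960; margin = 1.960·0.196116 = 0.384387
CI on z-scale: (0.063305, 0.832079)
Back-transform: tanh(0.063305) = 0.063221, tanh(0.832079) = 0.681591

(0.063, 0.682)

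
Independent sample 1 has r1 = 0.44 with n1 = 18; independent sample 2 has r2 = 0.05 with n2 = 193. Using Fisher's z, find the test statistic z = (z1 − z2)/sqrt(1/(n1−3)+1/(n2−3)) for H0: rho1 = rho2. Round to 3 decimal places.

1.574

Fisher z-transforms: z1 = atanh(0.44) = 0.472231, z2 = atanh(0.05) = 0.050042; difference d = 0.422189
Var(d) = 1/15 + 1/190 = 0.0666667 + 0.0052632 = 0.0719299
z = d/√Var(d) = 0.422189 / √0.0719299 = 0.422189 / 0.268198 = 1.574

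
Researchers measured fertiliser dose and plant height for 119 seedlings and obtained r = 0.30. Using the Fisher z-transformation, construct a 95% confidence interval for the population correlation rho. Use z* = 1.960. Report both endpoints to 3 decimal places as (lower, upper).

z_r = atanh(0.30) = 0.309520;  SE = 1/√(n−3) = 1/√116 = 0.092848
z-limits: 0.309520 ± 1.960·0.092848 = 0.309520 ± 0.181982 = [0.127538, 0.491502]
ρ-limits: (tanh 0.127538, tanh 0.491502) = (0.127, 0.455)

(0.127, 0.455)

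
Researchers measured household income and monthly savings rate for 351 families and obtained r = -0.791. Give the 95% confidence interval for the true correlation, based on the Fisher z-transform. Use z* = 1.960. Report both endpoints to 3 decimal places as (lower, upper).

Fisher z: z_r = atanh(r) = ½·ln((1+(-0.791))/(1−(-0.791))) = -1.074098
SE(z) = 1/√(n−3) = 1/√348 = 0.053606
95% ⇒ z* = 1.960; margin = 1.960·0.053606 = 0.105068
CI on z-scale: (-1.179166, -0.969030)
Back-transform: tanh(-1.179166) = -0.827188, tanh(-0.969030) = -0.748278

(-0.827, -0.748)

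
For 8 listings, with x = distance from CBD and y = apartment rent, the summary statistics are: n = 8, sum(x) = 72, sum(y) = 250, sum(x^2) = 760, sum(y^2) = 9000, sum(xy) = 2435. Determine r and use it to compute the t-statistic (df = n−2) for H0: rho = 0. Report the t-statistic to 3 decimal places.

1.442

S_xy = nΣxy − ΣxΣy = 8·2435 − 72·250 = 19480 − 18000 = 1480
S_xx = nΣx² − (Σx)² = 8·760 − 72² = 6080 − 5184 = 896
S_yy = nΣy² − (Σy)² = 8·9000 − 250² = 72000 − 62500 = 9500
r = S_xy / √(S_xx·S_yy) = 1480 / √(896·9500) = 1480 / √8512000 = 1480 / 2917.5332 = 0.5073
t = r·√(n−2)/√(1−r²) = 0.5073·√6 / √(1−0.257353) = 1.242626 / 0.861770 = 1.442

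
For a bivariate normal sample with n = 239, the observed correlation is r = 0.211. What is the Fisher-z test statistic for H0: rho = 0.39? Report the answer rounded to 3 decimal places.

z_r = atanh(0.211) = 0.214218,  z_0 = atanh(0.39) = 0.411800
SE = 1/√(n−3) = 1/√236 = 0.065094
z = (z_r − z_0)/SE = (0.214218 − 0.411800) / 0.065094 = -0.197582 / 0.065094 = -3.035

-3.035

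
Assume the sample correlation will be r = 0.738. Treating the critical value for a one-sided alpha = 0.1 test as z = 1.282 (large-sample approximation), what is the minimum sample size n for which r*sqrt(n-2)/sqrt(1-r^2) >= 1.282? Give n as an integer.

4

Need r·√(n−2)/√(1−r²) ≥ 1.282
√(n−2) ≥ 1.282·√(1−0.544644) / 0.738 = 1.282·0.674801 / 0.738 = 1.1722
n−2 ≥ 1.3741  ⇒  n ≥ 3.3741
Smallest integer n = 4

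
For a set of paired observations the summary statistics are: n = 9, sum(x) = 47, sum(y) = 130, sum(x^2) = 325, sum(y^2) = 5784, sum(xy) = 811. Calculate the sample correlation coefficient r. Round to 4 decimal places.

Numerator: nΣxy − (Σx)(Σy) = 9·811 − (47)(130) = 1189
Denominator: √[(nΣx²−(Σx)²)(nΣy²−(Σy)²)]
  nΣx²−(Σx)² = 9·325 − 2209 = 716;  nΣy²−(Σy)² = 9·5784 − 16900 = 35156
  √(716·35156) = √25171696 = 5017.1402
r = 1189 / 5017.1402 = 0.2370

0.2370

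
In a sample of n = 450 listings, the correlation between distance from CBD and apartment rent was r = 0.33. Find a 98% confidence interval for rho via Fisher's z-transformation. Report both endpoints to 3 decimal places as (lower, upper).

(0.229, 0.424)

z_r = atanh(0.33) = 0.342828;  SE = 1/√(n−3) = 1/√447 = 0.047298
z-limits: 0.342828 ± 2.326·0.047298 = 0.342828 ± 0.110015 = [0.232813, 0.452843]
ρ-limits: (tanh 0.232813, tanh 0.452843) = (0.229, 0.424)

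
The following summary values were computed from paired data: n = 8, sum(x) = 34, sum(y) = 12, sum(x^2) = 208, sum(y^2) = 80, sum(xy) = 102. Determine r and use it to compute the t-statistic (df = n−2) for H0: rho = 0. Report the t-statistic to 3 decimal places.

Numerator: nΣxy − (Σx)(Σy) = 8·102 − (34)(12) = 408
Denominator: √[(nΣx²−(Σx)²)(nΣy²−(Σy)²)]
  nΣx²−(Σx)² = 8·208 − 1156 = 508;  nΣy²−(Σy)² = 8·80 − 144 = 496
  √(508·496) = √251968 = 501.9641
r = 408 / 501.9641 = 0.8128
t = r·√(n−2)/√(1−r²) = 0.8128·√6 / √(1−0.660644) = 1.990945 / 0.582543 = 3.418

3.418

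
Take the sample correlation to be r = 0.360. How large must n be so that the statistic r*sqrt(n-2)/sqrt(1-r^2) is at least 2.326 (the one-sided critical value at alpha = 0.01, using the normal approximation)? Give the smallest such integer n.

r√(n−2)/√(1−r²) ≥ 2.326  ⇔  n−2 ≥ (2.326)²·(1−r²)/r²
(1−r²)/r² = (1−0.129600)/0.129600 = 6.7160
n ≥ 2 + 5.410276·6.7160 = 2 + 36.3354 = 38.3354
⌈38.3354⌉ = 39

39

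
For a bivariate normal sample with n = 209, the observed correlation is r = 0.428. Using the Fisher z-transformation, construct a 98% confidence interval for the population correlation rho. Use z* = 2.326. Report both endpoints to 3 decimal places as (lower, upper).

(0.287, 0.551)

z_r = atanh(0.428) = 0.457446;  SE = 1/√(n−3) = 1/√206 = 0.069673
z-limits: 0.457446 ± 2.326·0.069673 = 0.457446 ± 0.162059 = [0.295387, 0.619505]
ρ-limits: (tanh 0.295387, tanh 0.619505) = (0.287, 0.551)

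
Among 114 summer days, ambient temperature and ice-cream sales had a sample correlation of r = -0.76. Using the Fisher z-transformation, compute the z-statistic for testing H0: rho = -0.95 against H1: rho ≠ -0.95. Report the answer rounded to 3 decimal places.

Fisher z: atanh(-0.76) = -0.996215, atanh(-0.95) = -1.831781
z = (z_r − z_0)·√(n−3) = (-0.996215 − (-1.831781))·√111 = 0.835566 · 10.535654 = 8.803

8.803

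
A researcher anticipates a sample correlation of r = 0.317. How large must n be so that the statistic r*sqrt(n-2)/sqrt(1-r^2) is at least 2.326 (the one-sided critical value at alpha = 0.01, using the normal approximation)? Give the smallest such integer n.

r√(n−2)/√(1−r²) ≥ 2.326  ⇔  n−2 ≥ (2.326)²·(1−r²)/r²
(1−r²)/r² = (1−0.100489)/0.100489 = 8.9513
n ≥ 2 + 5.410276·8.9513 = 2 + 48.4290 = 50.4290
⌈50.4290⌉ = 51

51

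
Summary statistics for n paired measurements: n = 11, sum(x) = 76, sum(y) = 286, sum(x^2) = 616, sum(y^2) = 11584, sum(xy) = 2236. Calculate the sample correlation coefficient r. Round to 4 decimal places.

0.4234

Numerator: nΣxy − (Σx)(Σy) = 11·2236 − (76)(286) = 2860
Denominator: √[(nΣx²−(Σx)²)(nΣy²−(Σy)²)]
  nΣx²−(Σx)² = 11·616 − 5776 = 1000;  nΣy²−(Σy)² = 11·11584 − 81796 = 45628
  √(1000·45628) = √45628000 = 6754.8501
r = 2860 / 6754.8501 = 0.4234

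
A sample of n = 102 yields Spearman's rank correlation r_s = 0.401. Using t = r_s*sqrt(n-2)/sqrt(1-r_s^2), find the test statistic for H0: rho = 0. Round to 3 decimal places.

t = r_s·√(n−2) / √(1−r_s²) with r_s = 0.401, n = 102
  = 0.401·√100 / √(1 − 0.160801)
  = 0.401·10.000000 / 0.916078
  = 4.010000 / 0.916078 = 4.377

4.377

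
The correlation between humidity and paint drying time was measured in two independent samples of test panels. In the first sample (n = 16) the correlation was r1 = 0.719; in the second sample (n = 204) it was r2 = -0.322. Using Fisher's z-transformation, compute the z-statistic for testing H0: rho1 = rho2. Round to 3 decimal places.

z1 = atanh(0.719) = 0.905572,  z2 = atanh(-0.322) = -0.333877
SE = √(1/(n1−3) + 1/(n2−3)) = √(1/13 + 1/201) = √(0.0769231 + 0.0049751) = √0.0818982 = 0.286179
z = (z1 − z2)/SE = (0.905572 − (-0.333877)) / 0.286179 = 1.239449 / 0.286179 = 4.331

4.331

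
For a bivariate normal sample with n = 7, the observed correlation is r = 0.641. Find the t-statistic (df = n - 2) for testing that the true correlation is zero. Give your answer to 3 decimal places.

1 − r² = 1 − 0.410881 = 0.589119;  √(1−r²) = 0.767541
√(n−2) = √5 = 2.236068
t = r·√(n−2)/√(1−r²) = 0.641 · 2.236068 / 0.767541 = 1.867

1.867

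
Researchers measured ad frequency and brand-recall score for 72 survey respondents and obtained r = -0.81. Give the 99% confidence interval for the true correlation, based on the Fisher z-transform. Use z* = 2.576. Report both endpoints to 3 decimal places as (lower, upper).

(-0.893, -0.673)

Fisher z: z_r = atanh(r) = ½·ln((1+(-0.81))/(1−(-0.81))) = -1.127029
SE(z) = 1/√(n−3) = 1/√69 = 0.120386
99% ⇒ z* = 2.576; margin = 2.576·0.120386 = 0.310114
CI on z-scale: (-1.437143, -0.816915)
Back-transform: tanh(-1.437143) = -0.893121, tanh(-0.816915) = -0.673387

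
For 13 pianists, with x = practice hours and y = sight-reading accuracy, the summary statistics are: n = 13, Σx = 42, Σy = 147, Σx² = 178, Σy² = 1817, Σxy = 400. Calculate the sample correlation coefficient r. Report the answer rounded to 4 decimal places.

Numerator: nΣxy − (Σx)(Σy) = 13·400 − (42)(147) = -974
Denominator: √[(nΣx²−(Σx)²)(nΣy²−(Σy)²)]
  nΣx²−(Σx)² = 13·178 − 1764 = 550;  nΣy²−(Σy)² = 13·1817 − 21609 = 2012
  √(550·2012) = √1106600 = 1051.9506
r = -974 / 1051.9506 = -0.9259

-0.9259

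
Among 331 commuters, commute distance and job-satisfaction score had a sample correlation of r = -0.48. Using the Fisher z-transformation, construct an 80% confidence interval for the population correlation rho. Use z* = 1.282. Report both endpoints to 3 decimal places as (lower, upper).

(-0.533, -0.424)

Fisher z: z_r = atanh(r) = ½·ln((1+(-0.48))/(1−(-0.48))) = -0.522984
SE(z) = 1/√(n−3) = 1/√328 = 0.055216
80% ⇒ z* = 1.282; margin = 1.282·0.055216 = 0.070787
CI on z-scale: (-0.593771, -0.452197)
Back-transform: tanh(-0.593771) = -0.532602, tanh(-0.452197) = -0.423703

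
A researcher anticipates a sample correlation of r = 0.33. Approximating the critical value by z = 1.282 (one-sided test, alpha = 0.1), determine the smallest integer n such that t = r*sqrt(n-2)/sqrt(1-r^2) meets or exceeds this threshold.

Need r·√(n−2)/√(1−r²) ≥ 1.282
√(n−2) ≥ 1.282·√(1−0.1089) / 0.33 = 1.282·0.943981 / 0.33 = 3.6672
n−2 ≥ 13.4484  ⇒  n ≥ 15.4484
Smallest integer n = 16

16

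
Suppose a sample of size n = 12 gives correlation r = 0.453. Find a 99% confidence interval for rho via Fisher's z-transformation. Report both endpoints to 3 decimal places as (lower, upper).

(-0.354, 0.873)

z_r = atanh(0.453) = 0.488468;  SE = 1/√(n−3) = 1/√9 = 0.333333
z-limits: 0.488468 ± 2.576·0.333333 = 0.488468 ± 0.858666 = [-0.370198, 1.347134]
ρ-limits: (tanh -0.370198, tanh 1.347134) = (-0.354, 0.873)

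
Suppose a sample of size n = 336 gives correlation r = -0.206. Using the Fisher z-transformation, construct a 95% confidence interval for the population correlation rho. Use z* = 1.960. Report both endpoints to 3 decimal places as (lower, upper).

Fisher z: z_r = atanh(r) = ½·ln((1+(-0.206))/(1−(-0.206))) = -0.208990
SE(z) = 1/√(n−3) = 1/√333 = 0.054800
95% ⇒ z* = 1.960; margin = 1.960·0.054800 = 0.107408
CI on z-scale: (-0.316398, -0.101582)
Back-transform: tanh(-0.316398) = -0.306246, tanh(-0.101582) = -0.101234

(-0.306, -0.101)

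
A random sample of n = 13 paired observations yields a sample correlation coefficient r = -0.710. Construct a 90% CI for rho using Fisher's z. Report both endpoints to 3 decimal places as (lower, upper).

(-0.887, -0.351)

z_r = atanh(-0.710) = -0.887184;  SE = 1/√(n−3) = 1/√10 = 0.316228
z-limits: -0.887184 ± 1.645·0.316228 = -0.887184 ± 0.520195 = [-1.407379, -0.366989]
ρ-limits: (tanh -1.407379, tanh -0.366989) = (-0.887, -0.351)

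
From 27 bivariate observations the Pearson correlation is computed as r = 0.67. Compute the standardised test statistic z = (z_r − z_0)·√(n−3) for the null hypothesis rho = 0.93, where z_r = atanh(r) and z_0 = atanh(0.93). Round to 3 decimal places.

-4.153

z_r = atanh(0.67) = 0.810743,  z_0 = atanh(0.93) = 1.658390
SE = 1/√(n−3) = 1/√24 = 0.204124
z = (z_r − z_0)/SE = (0.810743 − 1.658390) / 0.204124 = -0.847647 / 0.204124 = -4.153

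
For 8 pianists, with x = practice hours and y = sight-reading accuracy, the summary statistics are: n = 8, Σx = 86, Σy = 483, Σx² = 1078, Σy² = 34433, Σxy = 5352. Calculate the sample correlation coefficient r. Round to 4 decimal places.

0.1776

Numerator: nΣxy − (Σx)(Σy) = 8·5352 − (86)(483) = 1278
Denominator: √[(nΣx²−(Σx)²)(nΣy²−(Σy)²)]
  nΣx²−(Σx)² = 8·1078 − 7396 = 1228;  nΣy²−(Σy)² = 8·34433 − 233289 = 42175
  √(1228·42175) = √51790900 = 7196.5895
r = 1278 / 7196.5895 = 0.1776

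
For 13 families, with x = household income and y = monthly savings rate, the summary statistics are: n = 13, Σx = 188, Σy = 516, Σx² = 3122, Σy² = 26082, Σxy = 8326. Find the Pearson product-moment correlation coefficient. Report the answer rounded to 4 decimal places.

Numerator: nΣxy − (Σx)(Σy) = 13·8326 − (188)(516) = 11230
Denominator: √[(nΣx²−(Σx)²)(nΣy²−(Σy)²)]
  nΣx²−(Σx)² = 13·3122 − 35344 = 5242;  nΣy²−(Σy)² = 13·26082 − 266256 = 72810
  √(5242·72810) = √381670020 = 19536.3768
r = 11230 / 19536.3768 = 0.5748

0.5748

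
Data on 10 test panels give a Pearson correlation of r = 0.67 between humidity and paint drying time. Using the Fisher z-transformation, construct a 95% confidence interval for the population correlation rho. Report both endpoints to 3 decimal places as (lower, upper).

z_r = atanh(0.67) = 0.810743;  SE = 1/√(n−3) = 1/√7 = 0.377964
z-limits: 0.810743 ± 1.960·0.377964 = 0.810743 ± 0.740809 = [0.069934, 1.551552]
ρ-limits: (tanh 0.069934, tanh 1.551552) = (0.070, 0.914)

(0.070, 0.914)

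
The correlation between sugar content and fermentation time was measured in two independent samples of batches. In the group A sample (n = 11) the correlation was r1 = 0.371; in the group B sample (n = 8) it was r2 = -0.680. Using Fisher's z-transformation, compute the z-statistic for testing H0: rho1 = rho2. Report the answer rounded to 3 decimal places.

2.138

z1 = atanh(0.371) = 0.389582,  z2 = atanh(-0.680) = -0.829114
SE = √(1/(n1−3) + 1/(n2−3)) = √(1/8 + 1/5) = √(0.1250000 + 0.2000000) = √0.3250000 = 0.570088
z = (z1 − z2)/SE = (0.389582 − (-0.829114)) / 0.570088 = 1.218696 / 0.570088 = 2.138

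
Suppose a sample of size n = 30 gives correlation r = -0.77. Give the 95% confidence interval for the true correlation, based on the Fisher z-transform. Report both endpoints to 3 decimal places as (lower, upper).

(-0.885, -0.567)

Fisher z: z_r = atanh(r) = ½·ln((1+(-0.77))/(1−(-0.77))) = -1.020328
SE(z) = 1/√(n−3) = 1/√27 = 0.192450
95% ⇒ z* = 1.960; margin = 1.960·0.192450 = 0.377202
CI on z-scale: (-1.397530, -0.643126)
Back-transform: tanh(-1.397530) = -0.884817, tanh(-0.643126) = -0.567024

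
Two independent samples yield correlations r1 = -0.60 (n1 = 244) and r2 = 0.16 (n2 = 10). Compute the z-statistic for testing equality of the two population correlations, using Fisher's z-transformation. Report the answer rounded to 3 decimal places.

-2.229

Fisher z-transforms: z1 = atanh(-0.60) = -0.693147, z2 = atanh(0.16) = 0.161387; difference d = -0.854534
Var(d) = 1/241 + 1/7 = 0.0041494 + 0.1428571 = 0.1470065
z = d/√Var(d) = -0.854534 / √0.1470065 = -0.854534 / 0.383414 = -2.229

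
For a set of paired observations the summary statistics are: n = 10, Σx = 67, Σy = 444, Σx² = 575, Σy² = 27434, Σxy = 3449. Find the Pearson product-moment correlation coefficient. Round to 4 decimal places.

0.4806

Numerator: nΣxy − (Σx)(Σy) = 10·3449 − (67)(444) = 4742
Denominator: √[(nΣx²−(Σx)²)(nΣy²−(Σy)²)]
  nΣx²−(Σx)² = 10·575 − 4489 = 1261;  nΣy²−(Σy)² = 10·27434 − 197136 = 77204
  √(1261·77204) = √97354244 = 9866.8254
r = 4742 / 9866.8254 = 0.4806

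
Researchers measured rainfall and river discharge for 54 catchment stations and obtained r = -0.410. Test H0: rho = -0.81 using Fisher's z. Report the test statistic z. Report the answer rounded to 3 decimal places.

Fisher z: atanh(-0.410) = -0.435611, atanh(-0.81) = -1.127029
z = (z_r − z_0)·√(n−3) = (-0.435611 − (-1.127029))·√51 = 0.691418 · 7.141428 = 4.938

4.938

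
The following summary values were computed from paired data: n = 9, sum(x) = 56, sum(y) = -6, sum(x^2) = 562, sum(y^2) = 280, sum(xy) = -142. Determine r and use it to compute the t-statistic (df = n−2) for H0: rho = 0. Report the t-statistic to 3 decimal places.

S_xy = nΣxy − ΣxΣy = 9·(-142) − 56·(-6) = -1278 − (-336) = -942
S_xx = nΣx² − (Σx)² = 9·562 − 56² = 5058 − 3136 = 1922
S_yy = nΣy² − (Σy)² = 9·280 − (-6)² = 2520 − 36 = 2484
r = S_xy / √(S_xx·S_yy) = -942 / √(1922·2484) = -942 / √4774248 = -942 / 2185.0053 = -0.4311
t = r·√(n−2)/√(1−r²) = -0.4311·√7 / √(1−0.185847) = -1.140583 / 0.902304 = -1.264

-1.264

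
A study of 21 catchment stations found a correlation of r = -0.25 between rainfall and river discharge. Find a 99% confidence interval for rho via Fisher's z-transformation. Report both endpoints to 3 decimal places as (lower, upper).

(-0.698, 0.338)

z_r = atanh(-0.25) = -0.255413;  SE = 1/√(n−3) = 1/√18 = 0.235702
z-limits: -0.255413 ± 2.576·0.235702 = -0.255413 ± 0.607168 = [-0.862581, 0.351755]
ρ-limits: (tanh -0.862581, tanh 0.351755) = (-0.698, 0.338)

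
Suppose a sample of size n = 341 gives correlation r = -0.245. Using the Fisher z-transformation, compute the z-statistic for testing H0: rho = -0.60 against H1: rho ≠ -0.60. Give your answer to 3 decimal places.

z_r = atanh(-0.245) = -0.250087,  z_0 = atanh(-0.60) = -0.693147
SE = 1/√(n−3) = 1/√338 = 0.054393
z = (z_r − z_0)/SE = (-0.250087 − (-0.693147)) / 0.054393 = 0.443060 / 0.054393 = 8.146

8.146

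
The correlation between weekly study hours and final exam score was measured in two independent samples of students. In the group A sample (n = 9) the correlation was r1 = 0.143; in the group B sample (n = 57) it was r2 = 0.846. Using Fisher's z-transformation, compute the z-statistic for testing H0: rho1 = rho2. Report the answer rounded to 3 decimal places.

Fisher z-transforms: z1 = atanh(0.143) = 0.143987, z2 = atanh(0.846) = 1.241912; difference d = -1.097925
Var(d) = 1/6 + 1/54 = 0.1666667 + 0.0185185 = 0.1851852
z = d/√Var(d) = -1.097925 / √0.1851852 = -1.097925 / 0.430332 = -2.551

-2.551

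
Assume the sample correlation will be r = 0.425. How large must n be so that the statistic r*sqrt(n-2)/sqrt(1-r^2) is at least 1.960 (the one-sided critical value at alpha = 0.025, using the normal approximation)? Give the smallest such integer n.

20

r√(n−2)/√(1−r²) ≥ 1.960  ⇔  n−2 ≥ (1.960)²·(1−r²)/r²
(1−r²)/r² = (1−0.180625)/0.180625 = 4.5363
n ≥ 2 + 3.8416·4.5363 = 2 + 17.4267 = 19.4267
⌈19.4267⌉ = 20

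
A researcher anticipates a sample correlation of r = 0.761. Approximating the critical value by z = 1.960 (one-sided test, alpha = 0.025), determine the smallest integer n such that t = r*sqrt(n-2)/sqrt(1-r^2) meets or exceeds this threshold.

Need r·√(n−2)/√(1−r²) ≥ 1.960
√(n−2) ≥ 1.960·√(1−0.579121) / 0.761 = 1.960·0.648752 / 0.761 = 1.6709
n−2 ≥ 2.7919  ⇒  n ≥ 4.7919
Smallest integer n = 5

5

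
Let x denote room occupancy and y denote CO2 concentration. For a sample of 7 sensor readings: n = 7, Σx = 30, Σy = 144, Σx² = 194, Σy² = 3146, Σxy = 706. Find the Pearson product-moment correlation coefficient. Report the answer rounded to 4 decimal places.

0.8105

S_xy = nΣxy − ΣxΣy = 7·706 − 30·144 = 4942 − 4320 = 622
S_xx = nΣx² − (Σx)² = 7·194 − 30² = 1358 − 900 = 458
S_yy = nΣy² − (Σy)² = 7·3146 − 144² = 22022 − 20736 = 1286
r = S_xy / √(S_xx·S_yy) = 622 / √(458·1286) = 622 / √588988 = 622 / 767.4555 = 0.8105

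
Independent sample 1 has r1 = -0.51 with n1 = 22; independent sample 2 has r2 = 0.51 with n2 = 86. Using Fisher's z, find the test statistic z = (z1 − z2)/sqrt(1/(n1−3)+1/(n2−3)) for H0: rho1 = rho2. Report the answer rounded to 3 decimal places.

Fisher z-transforms: z1 = atanh(-0.51) = -0.562730, z2 = atanh(0.51) = 0.562730; difference d = -1.125460
Var(d) = 1/19 + 1/83 = 0.0526316 + 0.0120482 = 0.0646798
z = d/√Var(d) = -1.125460 / √0.0646798 = -1.125460 / 0.254322 = -4.425

-4.425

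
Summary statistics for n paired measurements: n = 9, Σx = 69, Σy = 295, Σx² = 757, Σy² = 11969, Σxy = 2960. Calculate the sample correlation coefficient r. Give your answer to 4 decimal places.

0.9644

Numerator: nΣxy − (Σx)(Σy) = 9·2960 − (69)(295) = 6285
Denominator: √[(nΣx²−(Σx)²)(nΣy²−(Σy)²)]
  nΣx²−(Σx)² = 9·757 − 4761 = 2052;  nΣy²−(Σy)² = 9·11969 − 87025 = 20696
  √(2052·20696) = √42468192 = 6516.7624
r = 6285 / 6516.7624 = 0.9644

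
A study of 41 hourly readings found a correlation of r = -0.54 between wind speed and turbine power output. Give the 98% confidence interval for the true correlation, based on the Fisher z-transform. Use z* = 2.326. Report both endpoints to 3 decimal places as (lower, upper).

(-0.754, -0.223)

Fisher z: z_r = atanh(r) = ½·ln((1+(-0.54))/(1−(-0.54))) = -0.604156
SE(z) = 1/√(n−3) = 1/√38 = 0.162221
98% ⇒ z* = 2.326; margin = 2.326·0.162221 = 0.377326
CI on z-scale: (-0.981482, -0.226830)
Back-transform: tanh(-0.981482) = -0.753707, tanh(-0.226830) = -0.223018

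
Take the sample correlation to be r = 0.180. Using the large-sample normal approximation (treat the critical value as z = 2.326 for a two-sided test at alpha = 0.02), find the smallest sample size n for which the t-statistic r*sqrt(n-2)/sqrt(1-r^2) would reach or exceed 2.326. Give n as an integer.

r√(n−2)/√(1−r²) ≥ 2.326  ⇔  n−2 ≥ (2.326)²·(1−r²)/r²
(1−r²)/r² = (1−0.032400)/0.032400 = 29.8642
n ≥ 2 + 5.410276·29.8642 = 2 + 161.5736 = 163.5736
⌈163.5736⌉ = 164

164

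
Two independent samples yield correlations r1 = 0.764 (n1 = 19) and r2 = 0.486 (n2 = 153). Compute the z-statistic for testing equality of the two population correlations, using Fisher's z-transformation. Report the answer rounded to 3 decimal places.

z1 = atanh(0.764) = 1.005754,  z2 = atanh(0.486) = 0.530810
SE = √(1/(n1−3) + 1/(n2−3)) = √(1/16 + 1/150) = √(0.0625000 + 0.0066667) = √0.0691667 = 0.262996
z = (z1 − z2)/SE = (1.005754 − 0.530810) / 0.262996 = 0.474944 / 0.262996 = 1.806

1.806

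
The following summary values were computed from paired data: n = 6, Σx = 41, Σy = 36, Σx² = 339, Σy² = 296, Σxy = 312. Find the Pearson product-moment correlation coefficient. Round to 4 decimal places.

Numerator: nΣxy − (Σx)(Σy) = 6·312 − (41)(36) = 396
Denominator: √[(nΣx²−(Σx)²)(nΣy²−(Σy)²)]
  nΣx²−(Σx)² = 6·339 − 1681 = 353;  nΣy²−(Σy)² = 6·296 − 1296 = 480
  √(353·480) = √169440 = 411.6309
r = 396 / 411.6309 = 0.9620

0.9620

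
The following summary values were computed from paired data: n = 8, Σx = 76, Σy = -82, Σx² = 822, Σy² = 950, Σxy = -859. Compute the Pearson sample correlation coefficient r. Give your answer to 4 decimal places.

S_xy = nΣxy − ΣxΣy = 8·(-859) − 76·(-82) = -6872 − (-6232) = -640
S_xx = nΣx² − (Σx)² = 8·822 − 76² = 6576 − 5776 = 800
S_yy = nΣy² − (Σy)² = 8·950 − (-82)² = 7600 − 6724 = 876
r = S_xy / √(S_xx·S_yy) = -640 / √(800·876) = -640 / √700800 = -640 / 837.1380 = -0.7645

-0.7645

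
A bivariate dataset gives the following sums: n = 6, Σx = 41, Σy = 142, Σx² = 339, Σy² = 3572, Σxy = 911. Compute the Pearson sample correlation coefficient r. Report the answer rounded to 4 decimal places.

Numerator: nΣxy − (Σx)(Σy) = 6·911 − (41)(142) = -356
Denominator: √[(nΣx²−(Σx)²)(nΣy²−(Σy)²)]
  nΣx²−(Σx)² = 6·339 − 1681 = 353;  nΣy²−(Σy)² = 6·3572 − 20164 = 1268
  √(353·1268) = √447604 = 669.0321
r = -356 / 669.0321 = -0.5321

-0.5321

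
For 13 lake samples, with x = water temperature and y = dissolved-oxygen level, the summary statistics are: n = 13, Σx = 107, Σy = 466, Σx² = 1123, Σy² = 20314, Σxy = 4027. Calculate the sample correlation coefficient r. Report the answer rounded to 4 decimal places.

0.2047

S_xy = nΣxy − ΣxΣy = 13·4027 − 107·466 = 52351 − 49862 = 2489
S_xx = nΣx² − (Σx)² = 13·1123 − 107² = 14599 − 11449 = 3150
S_yy = nΣy² − (Σy)² = 13·20314 − 466² = 264082 − 217156 = 46926
r = S_xy / √(S_xx·S_yy) = 2489 / √(3150·46926) = 2489 / √147816900 = 2489 / 12157.9974 = 0.2047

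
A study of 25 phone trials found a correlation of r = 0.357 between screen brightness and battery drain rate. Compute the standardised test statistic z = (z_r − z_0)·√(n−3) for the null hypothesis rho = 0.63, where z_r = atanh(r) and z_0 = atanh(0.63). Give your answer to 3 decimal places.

-1.726

Fisher z: atanh(0.357) = 0.373443, atanh(0.63) = 0.741416
z = (z_r − z_0)·√(n−3) = (0.373443 − 0.741416)·√22 = -0.367973 · 4.690416 = -1.726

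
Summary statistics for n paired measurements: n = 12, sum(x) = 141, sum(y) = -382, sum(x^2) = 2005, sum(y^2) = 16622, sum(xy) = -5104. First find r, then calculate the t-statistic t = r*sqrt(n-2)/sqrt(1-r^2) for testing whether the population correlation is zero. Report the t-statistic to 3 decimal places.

-1.796

Numerator: nΣxy − (Σx)(Σy) = 12·(-5104) − (141)(-382) = -7386
Denominator: √[(nΣx²−(Σx)²)(nΣy²−(Σy)²)]
  nΣx²−(Σx)² = 12·2005 − 19881 = 4179;  nΣy²−(Σy)² = 12·16622 − 145924 = 53540
  √(4179·53540) = √223743660 = 14958.0634
r = -7386 / 14958.0634 = -0.4938
t = r·√(n−2)/√(1−r²) = -0.4938·√10 / √(1−0.243838) = -1.561533 / 0.869576 = -1.796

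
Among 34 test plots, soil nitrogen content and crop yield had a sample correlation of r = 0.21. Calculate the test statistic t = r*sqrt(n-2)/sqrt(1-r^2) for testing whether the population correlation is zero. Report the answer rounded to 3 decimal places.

1.215

1 − r² = 1 − 0.0441 = 0.9559;  √(1−r²) = 0.977701
√(n−2) = √32 = 5.656854
t = r·√(n−2)/√(1−r²) = 0.21 · 5.656854 / 0.977701 = 1.215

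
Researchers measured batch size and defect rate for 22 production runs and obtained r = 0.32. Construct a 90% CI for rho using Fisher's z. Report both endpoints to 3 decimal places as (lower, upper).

(-0.046, 0.610)

Fisher z: z_r = atanh(r) = ½·ln((1+0.32)/(1−0.32)) = 0.331647
SE(z) = 1/√(n−3) = 1/√19 = 0.229416
90% ⇒ z* = 1.645; margin = 1.645·0.229416 = 0.377389
CI on z-scale: (-0.045742, 0.709036)
Back-transform: tanh(-0.045742) = -0.045710, tanh(0.709036) = 0.610072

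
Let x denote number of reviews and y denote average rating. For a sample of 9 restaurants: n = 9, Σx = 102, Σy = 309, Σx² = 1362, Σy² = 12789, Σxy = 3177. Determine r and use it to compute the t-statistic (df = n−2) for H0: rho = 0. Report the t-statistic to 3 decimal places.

Numerator: nΣxy − (Σx)(Σy) = 9·3177 − (102)(309) = -2925
Denominator: √[(nΣx²−(Σx)²)(nΣy²−(Σy)²)]
  nΣx²−(Σx)² = 9·1362 − 10404 = 1854;  nΣy²−(Σy)² = 9·12789 − 95481 = 19620
  √(1854·19620) = √36375480 = 6031.2088
r = -2925 / 6031.2088 = -0.4850
t = r·√(n−2)/√(1−r²) = -0.4850·√7 / √(1−0.235225) = -1.283189 / 0.874514 = -1.467

-1.467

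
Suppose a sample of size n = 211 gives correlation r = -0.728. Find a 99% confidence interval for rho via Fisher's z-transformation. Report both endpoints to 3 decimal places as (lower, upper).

(-0.802, -0.633)

Fisher z: z_r = atanh(r) = ½·ln((1+(-0.728))/(1−(-0.728))) = -0.924459
SE(z) = 1/√(n−3) = 1/√208 = 0.069338
99% ⇒ z* = 2.576; margin = 2.576·0.069338 = 0.178615
CI on z-scale: (-1.103074, -0.745844)
Back-transform: tanh(-1.103074) = -0.801600, tanh(-0.745844) = -0.632663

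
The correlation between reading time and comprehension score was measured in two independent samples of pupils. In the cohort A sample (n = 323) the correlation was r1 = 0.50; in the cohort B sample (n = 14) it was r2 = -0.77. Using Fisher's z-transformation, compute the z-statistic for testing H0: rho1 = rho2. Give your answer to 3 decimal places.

Fisher z-transforms: z1 = atanh(0.50) = 0.549306, z2 = atanh(-0.77) = -1.020328; difference d = 1.569634
Var(d) = 1/320 + 1/11 = 0.0031250 + 0.0909091 = 0.0940341
z = d/√Var(d) = 1.569634 / √0.0940341 = 1.569634 / 0.306650 = 5.119

5.119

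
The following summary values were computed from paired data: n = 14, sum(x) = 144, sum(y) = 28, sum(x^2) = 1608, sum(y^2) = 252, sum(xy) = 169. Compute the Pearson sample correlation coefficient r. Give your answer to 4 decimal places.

-0.7547

Numerator: nΣxy − (Σx)(Σy) = 14·169 − (144)(28) = -1666
Denominator: √[(nΣx²−(Σx)²)(nΣy²−(Σy)²)]
  nΣx²−(Σx)² = 14·1608 − 20736 = 1776;  nΣy²−(Σy)² = 14·252 − 784 = 2744
  √(1776·2744) = √4873344 = 2207.5652
r = -1666 / 2207.5652 = -0.7547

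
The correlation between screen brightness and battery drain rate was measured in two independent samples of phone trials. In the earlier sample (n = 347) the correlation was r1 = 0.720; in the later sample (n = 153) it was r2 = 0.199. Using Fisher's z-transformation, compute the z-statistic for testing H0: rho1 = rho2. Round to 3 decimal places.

z1 = atanh(0.720) = 0.907645,  z2 = atanh(0.199) = 0.201691
SE = √(1/(n1−3) + 1/(n2−3)) = √(1/344 + 1/150) = √(0.0029070 + 0.0066667) = √0.0095737 = 0.097845
z = (z1 − z2)/SE = (0.907645 − 0.201691) / 0.097845 = 0.705954 / 0.097845 = 7.215

7.215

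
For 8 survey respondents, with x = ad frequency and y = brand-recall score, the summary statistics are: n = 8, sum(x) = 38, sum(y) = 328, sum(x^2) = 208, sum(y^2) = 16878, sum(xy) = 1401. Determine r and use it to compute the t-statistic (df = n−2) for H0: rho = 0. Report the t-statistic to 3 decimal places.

-1.457

S_xy = nΣxy − ΣxΣy = 8·1401 − 38·328 = 11208 − 12464 = -1256
S_xx = nΣx² − (Σx)² = 8·208 − 38² = 1664 − 1444 = 220
S_yy = nΣy² − (Σy)² = 8·16878 − 328² = 135024 − 107584 = 27440
r = S_xy / √(S_xx·S_yy) = -1256 / √(220·27440) = -1256 / √6036800 = -1256 / 2456.9900 = -0.5112
t = r·√(n−2)/√(1−r²) = -0.5112·√6 / √(1−0.261325) = -1.252179 / 0.859462 = -1.457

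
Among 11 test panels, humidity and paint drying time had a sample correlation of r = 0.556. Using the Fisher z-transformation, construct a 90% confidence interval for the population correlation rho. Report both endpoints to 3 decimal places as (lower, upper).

Fisher z: z_r = atanh(r) = ½·ln((1+0.556)/(1−0.556)) = 0.627025
SE(z) = 1/√(n−3) = 1/√8 = 0.353553
90% ⇒ z* = 1.645; margin = 1.645·0.353553 = 0.581595
CI on z-scale: (0.045430, 1.208620)
Back-transform: tanh(0.045430) = 0.045399, tanh(1.208620) = 0.836265

(0.045, 0.836)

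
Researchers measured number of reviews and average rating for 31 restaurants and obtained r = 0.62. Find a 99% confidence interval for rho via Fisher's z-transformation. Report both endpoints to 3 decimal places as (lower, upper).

(0.234, 0.837)

z_r = atanh(0.62) = 0.725005;  SE = 1/√(n−3) = 1/√28 = 0.188982
z-limits: 0.725005 ± 2.576·0.188982 = 0.725005 ± 0.486818 = [0.238187, 1.211823]
ρ-limits: (tanh 0.238187, tanh 1.211823) = (0.234, 0.837)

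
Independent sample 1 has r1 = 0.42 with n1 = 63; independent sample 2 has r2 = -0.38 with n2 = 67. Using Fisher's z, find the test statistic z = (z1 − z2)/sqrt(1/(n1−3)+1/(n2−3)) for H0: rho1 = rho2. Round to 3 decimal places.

4.718

z1 = atanh(0.42) = 0.447692,  z2 = atanh(-0.38) = -0.400060
SE = √(1/(n1−3) + 1/(n2−3)) = √(1/60 + 1/64) = √(0.0166667 + 0.0156250) = √0.0322917 = 0.179699
z = (z1 − z2)/SE = (0.447692 − (-0.400060)) / 0.179699 = 0.847752 / 0.179699 = 4.718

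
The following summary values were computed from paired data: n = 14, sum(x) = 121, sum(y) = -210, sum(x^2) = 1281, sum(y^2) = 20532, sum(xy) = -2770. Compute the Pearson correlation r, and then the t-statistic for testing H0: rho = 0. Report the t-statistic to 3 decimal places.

Numerator: nΣxy − (Σx)(Σy) = 14·(-2770) − (121)(-210) = -13370
Denominator: √[(nΣx²−(Σx)²)(nΣy²−(Σy)²)]
  nΣx²−(Σx)² = 14·1281 − 14641 = 3293;  nΣy²−(Σy)² = 14·20532 − 44100 = 243348
  √(3293·243348) = √801344964 = 28308.0371
r = -13370 / 28308.0371 = -0.4723
t = r·√(n−2)/√(1−r²) = -0.4723·√12 / √(1−0.223067) = -1.636095 / 0.881438 = -1.856

-1.856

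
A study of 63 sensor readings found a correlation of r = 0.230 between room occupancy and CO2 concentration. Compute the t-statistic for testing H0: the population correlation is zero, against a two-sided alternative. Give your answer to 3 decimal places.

1 − r² = 1 − 0.052900 = 0.947100;  √(1−r²) = 0.973191
√(n−2) = √61 = 7.810250
t = r·√(n−2)/√(1−r²) = 0.230 · 7.810250 / 0.973191 = 1.846

1.846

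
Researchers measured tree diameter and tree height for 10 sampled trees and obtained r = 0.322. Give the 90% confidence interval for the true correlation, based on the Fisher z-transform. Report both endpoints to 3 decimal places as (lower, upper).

(-0.280, 0.742)

Fisher z: z_r = atanh(r) = ½·ln((1+0.322)/(1−0.322)) = 0.333877
SE(z) = 1/√(n−3) = 1/√7 = 0.377964
90% ⇒ z* = 1.645; margin = 1.645·0.377964 = 0.621751
CI on z-scale: (-0.287874, 0.955628)
Back-transform: tanh(-0.287874) = -0.280177, tanh(0.955628) = 0.742320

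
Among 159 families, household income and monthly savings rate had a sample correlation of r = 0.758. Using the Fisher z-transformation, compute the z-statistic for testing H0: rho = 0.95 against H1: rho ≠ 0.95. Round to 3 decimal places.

-10.495

z_r = atanh(0.758) = 0.991497,  z_0 = atanh(0.95) = 1.831781
SE = 1/√(n−3) = 1/√156 = 0.080064
z = (z_r − z_0)/SE = (0.991497 − 1.831781) / 0.080064 = -0.840284 / 0.080064 = -10.495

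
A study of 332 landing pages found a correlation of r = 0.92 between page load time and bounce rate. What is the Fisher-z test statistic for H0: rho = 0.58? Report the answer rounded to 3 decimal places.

16.806

z_r = atanh(0.92) = 1.589027,  z_0 = atanh(0.58) = 0.662463
SE = 1/√(n−3) = 1/√329 = 0.055132
z = (z_r − z_0)/SE = (1.589027 − 0.662463) / 0.055132 = 0.926564 / 0.055132 = 16.806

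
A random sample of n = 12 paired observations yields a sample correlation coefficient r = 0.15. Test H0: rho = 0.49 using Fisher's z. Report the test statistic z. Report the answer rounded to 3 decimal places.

z_r = atanh(0.15) = 0.151140,  z_0 = atanh(0.49) = 0.536060
SE = 1/√(n−3) = 1/√9 = 0.333333
z = (z_r − z_0)/SE = (0.151140 − 0.536060) / 0.333333 = -0.384920 / 0.333333 = -1.155

-1.155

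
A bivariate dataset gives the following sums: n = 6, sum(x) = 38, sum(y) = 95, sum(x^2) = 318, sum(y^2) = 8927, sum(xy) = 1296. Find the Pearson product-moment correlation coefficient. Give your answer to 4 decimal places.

S_xy = nΣxy − ΣxΣy = 6·1296 − 38·95 = 7776 − 3610 = 4166
S_xx = nΣx² − (Σx)² = 6·318 − 38² = 1908 − 1444 = 464
S_yy = nΣy² − (Σy)² = 6·8927 − 95² = 53562 − 9025 = 44537
r = S_xy / √(S_xx·S_yy) = 4166 / √(464·44537) = 4166 / √20665168 = 4166 / 4545.8957 = 0.9164

0.9164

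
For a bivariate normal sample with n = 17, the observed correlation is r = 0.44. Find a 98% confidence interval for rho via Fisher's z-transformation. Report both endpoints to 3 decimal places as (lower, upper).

(-0.148, 0.798)

Fisher z: z_r = atanh(r) = ½·ln((1+0.44)/(1−0.44)) = 0.472231
SE(z) = 1/√(n−3) = 1/√14 = 0.267261
98% ⇒ z* = 2.326; margin = 2.326·0.267261 = 0.621649
CI on z-scale: (-0.149418, 1.093880)
Back-transform: tanh(-0.149418) = -0.148316, tanh(1.093880) = 0.798290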